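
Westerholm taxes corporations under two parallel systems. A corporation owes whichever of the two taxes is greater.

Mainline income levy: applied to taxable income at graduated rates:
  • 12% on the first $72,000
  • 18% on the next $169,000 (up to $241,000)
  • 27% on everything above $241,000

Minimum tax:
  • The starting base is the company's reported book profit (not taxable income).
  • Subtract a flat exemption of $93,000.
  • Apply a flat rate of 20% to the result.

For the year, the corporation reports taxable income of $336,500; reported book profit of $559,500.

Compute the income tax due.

Minimum tax:
  Base (reported book profit): $559,500
  Less exemption $93,000 → base $466,500
  $466,500 × 20% = $93,300

Mainline income levy:
  $72,000 × 12% = $8,640
  $169,000 × 18% = $30,420
  $95,500 × 27% = $25,785
  → $64,845

$93,300 > $64,845, so the minimum tax is the binding amount.

$93,300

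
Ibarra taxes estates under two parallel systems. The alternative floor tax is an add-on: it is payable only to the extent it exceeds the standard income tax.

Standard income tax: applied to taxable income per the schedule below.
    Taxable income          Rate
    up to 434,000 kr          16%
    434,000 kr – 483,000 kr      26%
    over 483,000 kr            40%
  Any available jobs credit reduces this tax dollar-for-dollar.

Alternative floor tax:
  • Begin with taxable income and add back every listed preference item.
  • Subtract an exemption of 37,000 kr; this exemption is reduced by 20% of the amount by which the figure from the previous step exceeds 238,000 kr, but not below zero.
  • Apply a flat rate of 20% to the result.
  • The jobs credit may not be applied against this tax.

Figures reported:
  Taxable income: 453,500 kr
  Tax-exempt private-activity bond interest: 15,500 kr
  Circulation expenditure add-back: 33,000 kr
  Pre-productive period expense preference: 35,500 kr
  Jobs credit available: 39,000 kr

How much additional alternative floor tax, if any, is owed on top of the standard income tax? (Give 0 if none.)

Standard income tax:
  434,000 kr × 16% = 69,440 kr
  19,500 kr × 26% = 5,070 kr
  → 74,510 kr
  Less jobs credit 39,000 kr → 35,510 kr

Alternative floor tax:
  Adjusted income: 453,500 kr + 15,500 kr + 33,000 kr + 35,500 kr = 537,500 kr
  Exemption: 20% × (537,500 kr − 238,000 kr) = 59,900 kr ≥ 37,000 kr, so the exemption is fully phased out
  Base: 537,500 kr − 0 kr = 537,500 kr
  537,500 kr × 20% = 107,500 kr

Excess of alternative floor tax over standard income tax: 107,500 kr − 35,510 kr = 71,990 kr.

71,990 kr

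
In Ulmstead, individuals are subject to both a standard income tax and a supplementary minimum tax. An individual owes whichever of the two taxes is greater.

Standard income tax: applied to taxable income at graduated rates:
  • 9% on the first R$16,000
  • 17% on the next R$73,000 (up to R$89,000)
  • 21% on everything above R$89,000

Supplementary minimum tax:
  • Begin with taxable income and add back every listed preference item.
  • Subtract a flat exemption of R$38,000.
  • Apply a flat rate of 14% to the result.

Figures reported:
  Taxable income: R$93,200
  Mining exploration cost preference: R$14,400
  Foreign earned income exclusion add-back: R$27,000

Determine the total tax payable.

Standard income tax:
  R$16,000 × 9% = R$1,440
  R$73,000 × 17% = R$12,410
  R$4,200 × 21% = R$882
  → R$14,732

Supplementary minimum tax:
  Adjusted income: R$93,200 + R$14,400 + R$27,000 = R$134,600
  Less exemption R$38,000 → base R$96,600
  R$96,600 × 14% = R$13,524

R$14,732 > R$13,524, so the standard income tax governs.

R$14,732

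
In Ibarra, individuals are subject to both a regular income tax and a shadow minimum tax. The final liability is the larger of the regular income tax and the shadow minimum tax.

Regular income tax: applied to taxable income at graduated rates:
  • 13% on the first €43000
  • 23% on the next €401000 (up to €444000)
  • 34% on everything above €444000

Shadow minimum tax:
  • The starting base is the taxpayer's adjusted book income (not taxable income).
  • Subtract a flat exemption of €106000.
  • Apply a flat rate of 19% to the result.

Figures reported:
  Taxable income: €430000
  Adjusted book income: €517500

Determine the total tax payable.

€94600

Shadow minimum tax:
  Base (adjusted book income): €517500
  Less exemption €106000 → base €411500
  €411500 × 19% = €78185

Regular income tax:
  €43000 × 13% = €5590
  €387000 × 23% = €89010
  → €94600

€94600 > €78185, so the regular income tax governs.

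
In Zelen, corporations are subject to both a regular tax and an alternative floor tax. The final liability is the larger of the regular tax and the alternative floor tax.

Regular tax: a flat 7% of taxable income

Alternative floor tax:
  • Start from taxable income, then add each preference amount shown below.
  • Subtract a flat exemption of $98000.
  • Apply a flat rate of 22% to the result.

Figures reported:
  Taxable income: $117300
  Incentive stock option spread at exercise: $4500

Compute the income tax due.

Alternative floor tax:
  Adjusted income: $117300 + $4500 = $121800
  Less exemption $98000 → base $23800
  $23800 × 22% = $5236

Regular tax:
  $117300 × 7% = $8211

$8211 > $5236, so the regular tax governs.

$8211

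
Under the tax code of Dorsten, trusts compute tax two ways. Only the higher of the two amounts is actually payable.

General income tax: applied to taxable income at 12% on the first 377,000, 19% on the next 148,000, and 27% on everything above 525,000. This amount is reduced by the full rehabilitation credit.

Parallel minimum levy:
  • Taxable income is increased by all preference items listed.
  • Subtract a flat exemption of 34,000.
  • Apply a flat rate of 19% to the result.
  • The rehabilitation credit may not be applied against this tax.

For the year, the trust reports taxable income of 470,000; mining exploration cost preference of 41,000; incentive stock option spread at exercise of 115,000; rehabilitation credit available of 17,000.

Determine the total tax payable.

General income tax:
  377,000 × 12% = 45,240
  93,000 × 19% = 17,670
  → 62,910
  Less rehabilitation credit 17,000 → 45,910

Parallel minimum levy:
  Adjusted income: 470,000 + 41,000 + 115,000 = 626,000
  Less exemption 34,000 → base 592,000
  592,000 × 19% = 112,480

112,480 > 45,910, so the parallel minimum levy is the binding amount.

112,480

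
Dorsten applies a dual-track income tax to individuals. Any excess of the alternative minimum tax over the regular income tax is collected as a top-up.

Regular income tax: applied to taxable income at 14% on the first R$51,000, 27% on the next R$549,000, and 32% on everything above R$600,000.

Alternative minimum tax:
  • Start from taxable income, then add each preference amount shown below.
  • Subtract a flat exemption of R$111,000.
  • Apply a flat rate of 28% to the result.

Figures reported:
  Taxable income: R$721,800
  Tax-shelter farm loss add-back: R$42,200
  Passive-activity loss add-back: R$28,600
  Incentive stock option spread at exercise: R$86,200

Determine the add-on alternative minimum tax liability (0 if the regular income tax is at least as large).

Alternative minimum tax:
  Adjusted income: R$721,800 + R$42,200 + R$28,600 + R$86,200 = R$878,800
  Less exemption R$111,000 → base R$767,800
  R$767,800 × 28% = R$214,984

Regular income tax:
  R$51,000 × 14% = R$7,140
  R$549,000 × 27% = R$148,230
  R$121,800 × 32% = R$38,976
  → R$194,346

Excess of alternative minimum tax over regular income tax: R$214,984 − R$194,346 = R$20,638.

R$20,638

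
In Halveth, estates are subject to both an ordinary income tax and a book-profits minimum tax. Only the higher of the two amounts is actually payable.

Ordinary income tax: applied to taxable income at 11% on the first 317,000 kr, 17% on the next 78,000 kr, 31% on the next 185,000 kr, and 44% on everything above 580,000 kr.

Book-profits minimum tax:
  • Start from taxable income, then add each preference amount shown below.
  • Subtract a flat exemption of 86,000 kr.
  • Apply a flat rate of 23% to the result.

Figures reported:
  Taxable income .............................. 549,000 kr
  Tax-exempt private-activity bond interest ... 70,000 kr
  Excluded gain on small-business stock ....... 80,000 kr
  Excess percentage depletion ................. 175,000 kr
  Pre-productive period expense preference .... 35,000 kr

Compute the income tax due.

189,290 kr

Ordinary income tax:
  317,000 kr × 11% = 34,870 kr
  78,000 kr × 17% = 13,260 kr
  154,000 kr × 31% = 47,740 kr
  → 95,870 kr

Book-profits minimum tax:
  Adjusted income: 549,000 kr + 70,000 kr + 80,000 kr + 175,000 kr + 35,000 kr = 909,000 kr
  Less exemption 86,000 kr → base 823,000 kr
  823,000 kr × 23% = 189,290 kr

189,290 kr > 95,870 kr, so the book-profits minimum tax is the binding amount.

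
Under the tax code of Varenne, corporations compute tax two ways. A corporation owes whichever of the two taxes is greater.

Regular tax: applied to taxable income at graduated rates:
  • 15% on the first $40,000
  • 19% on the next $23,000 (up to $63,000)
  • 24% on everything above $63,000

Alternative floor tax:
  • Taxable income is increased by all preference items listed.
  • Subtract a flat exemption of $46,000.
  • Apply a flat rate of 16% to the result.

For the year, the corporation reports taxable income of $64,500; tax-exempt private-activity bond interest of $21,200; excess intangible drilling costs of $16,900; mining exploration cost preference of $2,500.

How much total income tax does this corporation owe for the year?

$10,730

Alternative floor tax:
  Adjusted income: $64,500 + $21,200 + $16,900 + $2,500 = $105,100
  Less exemption $46,000 → base $59,100
  $59,100 × 16% = $9,456

Regular tax:
  $40,000 × 15% = $6,000
  $23,000 × 19% = $4,370
  $1,500 × 24% = $360
  → $10,730

$10,730 > $9,456, so the regular tax governs.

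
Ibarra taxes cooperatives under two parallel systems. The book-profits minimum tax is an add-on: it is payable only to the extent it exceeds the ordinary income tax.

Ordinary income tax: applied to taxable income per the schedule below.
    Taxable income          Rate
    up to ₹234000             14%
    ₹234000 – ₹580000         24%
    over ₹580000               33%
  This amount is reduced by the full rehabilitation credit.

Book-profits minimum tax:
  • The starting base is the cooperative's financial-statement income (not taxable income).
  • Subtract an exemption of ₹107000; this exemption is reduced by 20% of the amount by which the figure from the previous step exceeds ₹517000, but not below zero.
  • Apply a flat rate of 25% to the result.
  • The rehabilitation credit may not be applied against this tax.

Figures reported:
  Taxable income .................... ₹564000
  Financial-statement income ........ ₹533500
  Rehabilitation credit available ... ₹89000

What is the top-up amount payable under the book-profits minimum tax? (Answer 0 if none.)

₹84490

Ordinary income tax:
  ₹234000 × 14% = ₹32760
  ₹330000 × 24% = ₹79200
  → ₹111960
  Less rehabilitation credit ₹89000 → ₹22960

Book-profits minimum tax:
  Base (financial-statement income): ₹533500
  Exemption: ₹107000 − 20% × (₹533500 − ₹517000) = ₹107000 − ₹3300 = ₹103700
  Base: ₹533500 − ₹103700 = ₹429800
  ₹429800 × 25% = ₹107450

Excess of book-profits minimum tax over ordinary income tax: ₹107450 − ₹22960 = ₹84490.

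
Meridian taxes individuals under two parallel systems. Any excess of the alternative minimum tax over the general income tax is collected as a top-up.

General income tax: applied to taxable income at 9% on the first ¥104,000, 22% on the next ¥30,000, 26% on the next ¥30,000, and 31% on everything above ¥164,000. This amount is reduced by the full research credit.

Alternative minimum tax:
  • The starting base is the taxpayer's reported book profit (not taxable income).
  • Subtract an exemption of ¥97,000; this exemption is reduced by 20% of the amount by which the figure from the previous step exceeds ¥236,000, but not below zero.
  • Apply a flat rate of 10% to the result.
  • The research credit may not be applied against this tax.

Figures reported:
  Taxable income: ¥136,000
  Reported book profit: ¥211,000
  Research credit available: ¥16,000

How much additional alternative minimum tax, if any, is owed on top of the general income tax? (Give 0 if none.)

Alternative minimum tax:
  Base (reported book profit): ¥211,000
  Exemption: ¥211,000 ≤ ¥236,000, so full ¥97,000 applies
  Base: ¥211,000 − ¥97,000 = ¥114,000
  ¥114,000 × 10% = ¥11,400

General income tax:
  ¥104,000 × 9% = ¥9,360
  ¥30,000 × 22% = ¥6,600
  ¥2,000 × 26% = ¥520
  → ¥16,480
  Less research credit ¥16,000 → ¥480

Excess of alternative minimum tax over general income tax: ¥11,400 − ¥480 = ¥10,920.

¥10,920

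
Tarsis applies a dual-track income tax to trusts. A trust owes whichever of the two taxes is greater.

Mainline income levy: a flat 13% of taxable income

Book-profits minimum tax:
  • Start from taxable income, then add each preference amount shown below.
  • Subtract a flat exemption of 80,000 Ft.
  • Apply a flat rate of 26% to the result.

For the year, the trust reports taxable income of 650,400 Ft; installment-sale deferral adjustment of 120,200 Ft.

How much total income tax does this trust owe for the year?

Book-profits minimum tax:
  Adjusted income: 650,400 Ft + 120,200 Ft = 770,600 Ft
  Less exemption 80,000 Ft → base 690,600 Ft
  690,600 Ft × 26% = 179,556 Ft

Mainline income levy:
  650,400 Ft × 13% = 84,552 Ft

179,556 Ft > 84,552 Ft, so the book-profits minimum tax is the binding amount.

179,556 Ft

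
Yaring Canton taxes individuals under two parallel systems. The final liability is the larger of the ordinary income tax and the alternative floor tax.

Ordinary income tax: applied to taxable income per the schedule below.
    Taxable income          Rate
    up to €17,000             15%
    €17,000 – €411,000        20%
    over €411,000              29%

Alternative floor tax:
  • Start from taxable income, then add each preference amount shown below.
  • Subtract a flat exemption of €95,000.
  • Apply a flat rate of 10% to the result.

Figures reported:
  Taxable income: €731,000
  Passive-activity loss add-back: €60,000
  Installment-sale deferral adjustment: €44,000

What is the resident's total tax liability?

€174,150

Alternative floor tax:
  Adjusted income: €731,000 + €60,000 + €44,000 = €835,000
  Less exemption €95,000 → base €740,000
  €740,000 × 10% = €74,000

Ordinary income tax:
  €17,000 × 15% = €2,550
  €394,000 × 20% = €78,800
  €320,000 × 29% = €92,800
  → €174,150

€174,150 > €74,000, so the ordinary income tax governs.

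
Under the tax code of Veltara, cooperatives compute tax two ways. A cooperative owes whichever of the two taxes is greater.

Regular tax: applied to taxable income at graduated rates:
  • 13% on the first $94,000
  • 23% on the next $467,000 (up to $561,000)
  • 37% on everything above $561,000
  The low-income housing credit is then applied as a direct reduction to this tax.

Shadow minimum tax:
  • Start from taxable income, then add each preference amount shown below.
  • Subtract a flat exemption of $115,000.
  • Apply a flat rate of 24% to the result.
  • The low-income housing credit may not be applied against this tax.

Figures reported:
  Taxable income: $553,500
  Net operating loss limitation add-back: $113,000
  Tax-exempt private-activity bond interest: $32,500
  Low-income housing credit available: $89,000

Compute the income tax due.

Regular tax:
  $94,000 × 13% = $12,220
  $459,500 × 23% = $105,685
  → $117,905
  Less low-income housing credit $89,000 → $28,905

Shadow minimum tax:
  Adjusted income: $553,500 + $113,000 + $32,500 = $699,000
  Less exemption $115,000 → base $584,000
  $584,000 × 24% = $140,160

$140,160 > $28,905, so the shadow minimum tax is the binding amount.

$140,160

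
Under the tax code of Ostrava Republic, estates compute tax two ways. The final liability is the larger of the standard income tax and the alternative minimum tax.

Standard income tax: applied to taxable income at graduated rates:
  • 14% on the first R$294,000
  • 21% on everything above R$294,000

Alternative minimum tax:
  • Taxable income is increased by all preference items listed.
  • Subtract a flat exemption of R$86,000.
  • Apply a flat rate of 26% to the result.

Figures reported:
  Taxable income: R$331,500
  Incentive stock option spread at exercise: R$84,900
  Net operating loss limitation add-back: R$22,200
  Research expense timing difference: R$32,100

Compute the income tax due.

Alternative minimum tax:
  Adjusted income: R$331,500 + R$84,900 + R$22,200 + R$32,100 = R$470,700
  Less exemption R$86,000 → base R$384,700
  R$384,700 × 26% = R$100,022

Standard income tax:
  R$294,000 × 14% = R$41,160
  R$37,500 × 21% = R$7,875
  → R$49,035

R$100,022 > R$49,035, so the alternative minimum tax is the binding amount.

R$100,022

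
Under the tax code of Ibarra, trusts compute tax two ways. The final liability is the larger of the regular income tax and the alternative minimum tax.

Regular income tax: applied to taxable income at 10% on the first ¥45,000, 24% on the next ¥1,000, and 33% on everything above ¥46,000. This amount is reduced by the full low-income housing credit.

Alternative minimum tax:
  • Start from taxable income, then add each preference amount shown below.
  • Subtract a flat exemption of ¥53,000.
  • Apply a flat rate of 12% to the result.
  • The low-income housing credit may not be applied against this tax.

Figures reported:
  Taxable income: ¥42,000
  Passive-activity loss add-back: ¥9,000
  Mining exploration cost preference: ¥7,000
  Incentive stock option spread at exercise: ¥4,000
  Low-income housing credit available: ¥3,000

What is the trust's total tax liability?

Regular income tax:
  ¥42,000 × 10% = ¥4,200
  Less low-income housing credit ¥3,000 → ¥1,200

Alternative minimum tax:
  Adjusted income: ¥42,000 + ¥9,000 + ¥7,000 + ¥4,000 = ¥62,000
  Less exemption ¥53,000 → base ¥9,000
  ¥9,000 × 12% = ¥1,080

¥1,200 > ¥1,080, so the regular income tax governs.

¥1,200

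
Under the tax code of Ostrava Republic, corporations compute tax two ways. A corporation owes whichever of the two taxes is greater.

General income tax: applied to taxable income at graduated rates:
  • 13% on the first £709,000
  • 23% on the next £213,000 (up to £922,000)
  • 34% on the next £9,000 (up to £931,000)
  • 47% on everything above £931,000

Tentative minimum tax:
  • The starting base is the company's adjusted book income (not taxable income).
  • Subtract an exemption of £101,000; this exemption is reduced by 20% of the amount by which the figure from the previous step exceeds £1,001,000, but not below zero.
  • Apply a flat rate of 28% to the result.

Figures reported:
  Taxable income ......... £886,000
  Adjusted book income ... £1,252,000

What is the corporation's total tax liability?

£336,336

Tentative minimum tax:
  Base (adjusted book income): £1,252,000
  Exemption: £101,000 − 20% × (£1,252,000 − £1,001,000) = £101,000 − £50,200 = £50,800
  Base: £1,252,000 − £50,800 = £1,201,200
  £1,201,200 × 28% = £336,336

General income tax:
  £709,000 × 13% = £92,170
  £177,000 × 23% = £40,710
  → £132,880

£336,336 > £132,880, so the tentative minimum tax is the binding amount.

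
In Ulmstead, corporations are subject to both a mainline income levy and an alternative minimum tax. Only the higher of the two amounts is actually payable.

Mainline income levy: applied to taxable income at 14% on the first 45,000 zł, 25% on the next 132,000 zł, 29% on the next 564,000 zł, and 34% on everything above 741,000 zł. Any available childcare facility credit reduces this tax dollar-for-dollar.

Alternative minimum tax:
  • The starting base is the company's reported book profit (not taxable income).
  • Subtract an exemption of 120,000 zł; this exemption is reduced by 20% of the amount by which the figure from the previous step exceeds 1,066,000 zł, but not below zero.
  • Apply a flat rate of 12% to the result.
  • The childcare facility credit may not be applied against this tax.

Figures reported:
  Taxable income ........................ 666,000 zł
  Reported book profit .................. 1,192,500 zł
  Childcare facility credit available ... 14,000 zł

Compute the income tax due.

Mainline income levy:
  45,000 zł × 14% = 6,300 zł
  132,000 zł × 25% = 33,000 zł
  489,000 zł × 29% = 141,810 zł
  → 181,110 zł
  Less childcare facility credit 14,000 zł → 167,110 zł

Alternative minimum tax:
  Base (reported book profit): 1,192,500 zł
  Exemption: 120,000 zł − 20% × (1,192,500 zł − 1,066,000 zł) = 120,000 zł − 25,300 zł = 94,700 zł
  Base: 1,192,500 zł − 94,700 zł = 1,097,800 zł
  1,097,800 zł × 12% = 131,736 zł

167,110 zł > 131,736 zł, so the mainline income levy governs.

167,110 zł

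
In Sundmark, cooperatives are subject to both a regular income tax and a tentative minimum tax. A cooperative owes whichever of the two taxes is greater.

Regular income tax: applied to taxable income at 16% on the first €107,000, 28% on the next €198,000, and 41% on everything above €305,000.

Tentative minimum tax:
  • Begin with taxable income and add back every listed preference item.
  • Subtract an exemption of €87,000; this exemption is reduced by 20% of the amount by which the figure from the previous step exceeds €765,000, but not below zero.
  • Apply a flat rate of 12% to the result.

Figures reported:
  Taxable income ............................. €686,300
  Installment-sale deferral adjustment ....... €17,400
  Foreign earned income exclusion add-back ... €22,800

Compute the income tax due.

Tentative minimum tax:
  Adjusted income: €686,300 + €17,400 + €22,800 = €726,500
  Exemption: €726,500 ≤ €765,000, so full €87,000 applies
  Base: €726,500 − €87,000 = €639,500
  €639,500 × 12% = €76,740

Regular income tax:
  €107,000 × 16% = €17,120
  €198,000 × 28% = €55,440
  €381,300 × 41% = €156,333
  → €228,893

€228,893 > €76,740, so the regular income tax governs.

€228,893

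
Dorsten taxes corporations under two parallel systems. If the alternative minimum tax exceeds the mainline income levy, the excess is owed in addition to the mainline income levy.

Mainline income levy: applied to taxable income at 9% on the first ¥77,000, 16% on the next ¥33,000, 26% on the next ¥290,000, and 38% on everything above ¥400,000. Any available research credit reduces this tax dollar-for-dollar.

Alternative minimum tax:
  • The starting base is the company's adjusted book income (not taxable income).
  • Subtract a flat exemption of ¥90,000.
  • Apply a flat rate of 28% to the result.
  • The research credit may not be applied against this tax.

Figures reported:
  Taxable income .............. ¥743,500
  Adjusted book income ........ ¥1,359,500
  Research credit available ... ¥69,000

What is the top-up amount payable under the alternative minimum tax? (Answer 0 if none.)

Alternative minimum tax:
  Base (adjusted book income): ¥1,359,500
  Less exemption ¥90,000 → base ¥1,269,500
  ¥1,269,500 × 28% = ¥355,460

Mainline income levy:
  ¥77,000 × 9% = ¥6,930
  ¥33,000 × 16% = ¥5,280
  ¥290,000 × 26% = ¥75,400
  ¥343,500 × 38% = ¥130,530
  → ¥218,140
  Less research credit ¥69,000 → ¥149,140

Excess of alternative minimum tax over mainline income levy: ¥355,460 − ¥149,140 = ¥206,320.

¥206,320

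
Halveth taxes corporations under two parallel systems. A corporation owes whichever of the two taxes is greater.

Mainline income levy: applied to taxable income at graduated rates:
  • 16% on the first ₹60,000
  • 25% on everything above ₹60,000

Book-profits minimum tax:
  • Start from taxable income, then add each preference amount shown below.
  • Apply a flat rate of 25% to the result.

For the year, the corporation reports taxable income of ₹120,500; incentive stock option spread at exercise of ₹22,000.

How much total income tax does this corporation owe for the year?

Mainline income levy:
  ₹60,000 × 16% = ₹9,600
  ₹60,500 × 25% = ₹15,125
  → ₹24,725

Book-profits minimum tax:
  Adjusted income: ₹120,500 + ₹22,000 = ₹142,500
  ₹142,500 × 25% = ₹35,625

₹35,625 > ₹24,725, so the book-profits minimum tax is the binding amount.

₹35,625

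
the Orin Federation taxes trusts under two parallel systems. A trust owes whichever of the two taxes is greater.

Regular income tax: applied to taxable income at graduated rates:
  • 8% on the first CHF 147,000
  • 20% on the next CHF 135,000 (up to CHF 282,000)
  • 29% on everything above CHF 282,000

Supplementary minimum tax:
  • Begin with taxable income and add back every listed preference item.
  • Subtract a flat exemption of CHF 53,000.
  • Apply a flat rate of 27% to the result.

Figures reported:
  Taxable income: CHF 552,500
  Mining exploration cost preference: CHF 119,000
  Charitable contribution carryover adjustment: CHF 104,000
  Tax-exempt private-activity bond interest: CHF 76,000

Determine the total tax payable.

Regular income tax:
  CHF 147,000 × 8% = CHF 11,760
  CHF 135,000 × 20% = CHF 27,000
  CHF 270,500 × 29% = CHF 78,445
  → CHF 117,205

Supplementary minimum tax:
  Adjusted income: CHF 552,500 + CHF 119,000 + CHF 104,000 + CHF 76,000 = CHF 851,500
  Less exemption CHF 53,000 → base CHF 798,500
  CHF 798,500 × 27% = CHF 215,595

CHF 215,595 > CHF 117,205, so the supplementary minimum tax is the binding amount.

CHF 215,595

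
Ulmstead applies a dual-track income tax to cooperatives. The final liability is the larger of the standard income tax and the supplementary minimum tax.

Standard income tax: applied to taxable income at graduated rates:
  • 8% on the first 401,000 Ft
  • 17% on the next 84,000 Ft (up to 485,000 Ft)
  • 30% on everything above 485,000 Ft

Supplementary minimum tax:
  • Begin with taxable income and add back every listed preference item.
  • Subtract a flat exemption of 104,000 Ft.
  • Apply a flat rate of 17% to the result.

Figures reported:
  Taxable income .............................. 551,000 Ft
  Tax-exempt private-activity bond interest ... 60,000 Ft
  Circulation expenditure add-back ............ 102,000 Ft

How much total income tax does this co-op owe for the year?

103,530 Ft

Standard income tax:
  401,000 Ft × 8% = 32,080 Ft
  84,000 Ft × 17% = 14,280 Ft
  66,000 Ft × 30% = 19,800 Ft
  → 66,160 Ft

Supplementary minimum tax:
  Adjusted income: 551,000 Ft + 60,000 Ft + 102,000 Ft = 713,000 Ft
  Less exemption 104,000 Ft → base 609,000 Ft
  609,000 Ft × 17% = 103,530 Ft

103,530 Ft > 66,160 Ft, so the supplementary minimum tax is the binding amount.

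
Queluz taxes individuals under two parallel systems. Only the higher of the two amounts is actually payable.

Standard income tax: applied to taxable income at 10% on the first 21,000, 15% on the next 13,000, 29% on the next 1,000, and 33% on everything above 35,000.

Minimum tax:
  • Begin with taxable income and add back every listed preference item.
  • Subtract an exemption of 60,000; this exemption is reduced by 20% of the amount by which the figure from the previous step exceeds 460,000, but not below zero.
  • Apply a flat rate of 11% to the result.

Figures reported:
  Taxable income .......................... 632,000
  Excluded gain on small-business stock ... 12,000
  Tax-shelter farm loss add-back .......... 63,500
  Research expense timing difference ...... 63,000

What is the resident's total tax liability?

Minimum tax:
  Adjusted income: 632,000 + 12,000 + 63,500 + 63,000 = 770,500
  Exemption: 20% × (770,500 − 460,000) = 62,100 ≥ 60,000, so the exemption is fully phased out
  Base: 770,500 − 0 = 770,500
  770,500 × 11% = 84,755

Standard income tax:
  21,000 × 10% = 2,100
  13,000 × 15% = 1,950
  1,000 × 29% = 290
  597,000 × 33% = 197,010
  → 201,350

201,350 > 84,755, so the standard income tax governs.

201,350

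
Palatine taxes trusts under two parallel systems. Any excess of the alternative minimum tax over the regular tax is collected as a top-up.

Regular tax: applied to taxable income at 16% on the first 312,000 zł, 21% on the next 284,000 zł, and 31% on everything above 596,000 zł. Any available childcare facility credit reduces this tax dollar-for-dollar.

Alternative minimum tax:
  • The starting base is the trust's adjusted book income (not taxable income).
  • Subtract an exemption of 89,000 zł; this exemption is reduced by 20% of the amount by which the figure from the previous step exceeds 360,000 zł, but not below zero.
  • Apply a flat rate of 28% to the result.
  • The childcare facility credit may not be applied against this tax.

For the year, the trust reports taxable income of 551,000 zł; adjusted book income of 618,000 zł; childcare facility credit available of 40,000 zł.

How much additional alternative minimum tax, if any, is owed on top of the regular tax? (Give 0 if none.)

Alternative minimum tax:
  Base (adjusted book income): 618,000 zł
  Exemption: 89,000 zł − 20% × (618,000 zł − 360,000 zł) = 89,000 zł − 51,600 zł = 37,400 zł
  Base: 618,000 zł − 37,400 zł = 580,600 zł
  580,600 zł × 28% = 162,568 zł

Regular tax:
  312,000 zł × 16% = 49,920 zł
  239,000 zł × 21% = 50,190 zł
  → 100,110 zł
  Less childcare facility credit 40,000 zł → 60,110 zł

Excess of alternative minimum tax over regular tax: 162,568 zł − 60,110 zł = 102,458 zł.

102,458 zł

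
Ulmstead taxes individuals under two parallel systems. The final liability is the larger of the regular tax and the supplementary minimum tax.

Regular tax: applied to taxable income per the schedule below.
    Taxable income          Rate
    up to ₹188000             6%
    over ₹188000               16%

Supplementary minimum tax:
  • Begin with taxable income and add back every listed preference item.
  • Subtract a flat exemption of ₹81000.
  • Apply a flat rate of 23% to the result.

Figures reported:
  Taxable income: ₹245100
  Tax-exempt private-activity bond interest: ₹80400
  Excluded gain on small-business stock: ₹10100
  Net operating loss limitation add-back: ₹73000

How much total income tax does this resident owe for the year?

Supplementary minimum tax:
  Adjusted income: ₹245100 + ₹80400 + ₹10100 + ₹73000 = ₹408600
  Less exemption ₹81000 → base ₹327600
  ₹327600 × 23% = ₹75348

Regular tax:
  ₹188000 × 6% = ₹11280
  ₹57100 × 16% = ₹9136
  → ₹20416

₹75348 > ₹20416, so the supplementary minimum tax is the binding amount.

₹75348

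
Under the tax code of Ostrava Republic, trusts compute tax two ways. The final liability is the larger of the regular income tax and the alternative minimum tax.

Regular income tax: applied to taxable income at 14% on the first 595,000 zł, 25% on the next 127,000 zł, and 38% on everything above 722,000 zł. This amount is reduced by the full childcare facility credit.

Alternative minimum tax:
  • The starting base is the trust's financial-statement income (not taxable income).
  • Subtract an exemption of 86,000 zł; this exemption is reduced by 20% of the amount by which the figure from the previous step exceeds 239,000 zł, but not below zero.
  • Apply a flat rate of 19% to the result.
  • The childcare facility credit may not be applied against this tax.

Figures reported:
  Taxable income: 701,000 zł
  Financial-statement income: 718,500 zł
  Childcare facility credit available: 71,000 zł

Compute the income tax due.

Alternative minimum tax:
  Base (financial-statement income): 718,500 zł
  Exemption: 20% × (718,500 zł − 239,000 zł) = 95,900 zł ≥ 86,000 zł, so the exemption is fully phased out
  Base: 718,500 zł − 0 zł = 718,500 zł
  718,500 zł × 19% = 136,515 zł

Regular income tax:
  595,000 zł × 14% = 83,300 zł
  106,000 zł × 25% = 26,500 zł
  → 109,800 zł
  Less childcare facility credit 71,000 zł → 38,800 zł

136,515 zł > 38,800 zł, so the alternative minimum tax is the binding amount.

136,515 zł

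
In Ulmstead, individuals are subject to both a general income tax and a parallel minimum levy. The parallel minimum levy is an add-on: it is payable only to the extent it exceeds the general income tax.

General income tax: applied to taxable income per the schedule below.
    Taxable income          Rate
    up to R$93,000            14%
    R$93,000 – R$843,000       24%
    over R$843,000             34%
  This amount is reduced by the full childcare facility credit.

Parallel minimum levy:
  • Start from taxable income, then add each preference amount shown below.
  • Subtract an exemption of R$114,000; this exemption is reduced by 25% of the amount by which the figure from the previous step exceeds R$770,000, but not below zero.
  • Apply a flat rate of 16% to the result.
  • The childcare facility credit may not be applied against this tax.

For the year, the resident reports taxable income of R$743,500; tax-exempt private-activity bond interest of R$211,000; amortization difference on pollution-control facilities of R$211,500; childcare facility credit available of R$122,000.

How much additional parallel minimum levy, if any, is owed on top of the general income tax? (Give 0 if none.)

Parallel minimum levy:
  Adjusted income: R$743,500 + R$211,000 + R$211,500 = R$1,166,000
  Exemption: R$114,000 − 25% × (R$1,166,000 − R$770,000) = R$114,000 − R$99,000 = R$15,000
  Base: R$1,166,000 − R$15,000 = R$1,151,000
  R$1,151,000 × 16% = R$184,160

General income tax:
  R$93,000 × 14% = R$13,020
  R$650,500 × 24% = R$156,120
  → R$169,140
  Less childcare facility credit R$122,000 → R$47,140

Excess of parallel minimum levy over general income tax: R$184,160 − R$47,140 = R$137,020.

R$137,020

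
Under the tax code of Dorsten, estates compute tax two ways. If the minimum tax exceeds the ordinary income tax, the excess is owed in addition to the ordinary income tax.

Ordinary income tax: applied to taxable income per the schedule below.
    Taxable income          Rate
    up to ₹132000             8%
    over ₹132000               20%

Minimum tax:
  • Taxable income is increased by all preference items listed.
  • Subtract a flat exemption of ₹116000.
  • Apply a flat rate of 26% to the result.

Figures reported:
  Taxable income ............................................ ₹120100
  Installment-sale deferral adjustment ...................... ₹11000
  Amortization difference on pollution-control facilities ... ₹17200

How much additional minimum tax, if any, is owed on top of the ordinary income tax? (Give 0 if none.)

₹0

Ordinary income tax:
  ₹120100 × 8% = ₹9608

Minimum tax:
  Adjusted income: ₹120100 + ₹11000 + ₹17200 = ₹148300
  Less exemption ₹116000 → base ₹32300
  ₹32300 × 26% = ₹8398

₹8398 ≤ ₹9608, so no add-on is due.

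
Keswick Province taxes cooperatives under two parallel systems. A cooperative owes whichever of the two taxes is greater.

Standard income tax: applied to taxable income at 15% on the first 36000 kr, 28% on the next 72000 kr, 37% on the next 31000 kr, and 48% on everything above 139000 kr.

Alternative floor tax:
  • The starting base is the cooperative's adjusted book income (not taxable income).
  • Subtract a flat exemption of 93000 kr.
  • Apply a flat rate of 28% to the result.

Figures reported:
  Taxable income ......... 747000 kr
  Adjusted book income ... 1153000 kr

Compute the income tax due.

Alternative floor tax:
  Base (adjusted book income): 1153000 kr
  Less exemption 93000 kr → base 1060000 kr
  1060000 kr × 28% = 296800 kr

Standard income tax:
  36000 kr × 15% = 5400 kr
  72000 kr × 28% = 20160 kr
  31000 kr × 37% = 11470 kr
  608000 kr × 48% = 291840 kr
  → 328870 kr

328870 kr > 296800 kr, so the standard income tax governs.

328870 kr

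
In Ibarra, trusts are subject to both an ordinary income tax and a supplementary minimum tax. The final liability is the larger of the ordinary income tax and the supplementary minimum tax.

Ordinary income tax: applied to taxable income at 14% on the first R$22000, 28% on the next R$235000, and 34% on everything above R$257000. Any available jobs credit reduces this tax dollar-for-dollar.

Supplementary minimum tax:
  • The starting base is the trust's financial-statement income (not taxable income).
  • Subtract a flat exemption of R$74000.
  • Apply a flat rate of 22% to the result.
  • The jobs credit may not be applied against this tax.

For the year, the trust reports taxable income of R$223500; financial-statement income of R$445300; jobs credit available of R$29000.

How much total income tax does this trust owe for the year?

R$81686

Ordinary income tax:
  R$22000 × 14% = R$3080
  R$201500 × 28% = R$56420
  → R$59500
  Less jobs credit R$29000 → R$30500

Supplementary minimum tax:
  Base (financial-statement income): R$445300
  Less exemption R$74000 → base R$371300
  R$371300 × 22% = R$81686

R$81686 > R$30500, so the supplementary minimum tax is the binding amount.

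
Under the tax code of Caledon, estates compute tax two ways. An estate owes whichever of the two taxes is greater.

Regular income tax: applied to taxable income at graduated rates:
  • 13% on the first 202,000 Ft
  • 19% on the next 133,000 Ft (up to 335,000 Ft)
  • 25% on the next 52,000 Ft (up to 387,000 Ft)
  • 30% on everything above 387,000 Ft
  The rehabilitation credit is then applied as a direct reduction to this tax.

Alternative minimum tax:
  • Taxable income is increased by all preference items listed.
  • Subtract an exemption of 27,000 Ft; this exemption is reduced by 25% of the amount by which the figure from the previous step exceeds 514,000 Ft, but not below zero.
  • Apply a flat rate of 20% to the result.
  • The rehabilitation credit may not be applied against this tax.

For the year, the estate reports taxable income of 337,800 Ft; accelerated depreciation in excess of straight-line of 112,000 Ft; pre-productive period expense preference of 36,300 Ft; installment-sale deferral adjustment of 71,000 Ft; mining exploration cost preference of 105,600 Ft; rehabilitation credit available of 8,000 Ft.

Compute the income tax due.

132,540 Ft

Alternative minimum tax:
  Adjusted income: 337,800 Ft + 112,000 Ft + 36,300 Ft + 71,000 Ft + 105,600 Ft = 662,700 Ft
  Exemption: 25% × (662,700 Ft − 514,000 Ft) = 37,175 Ft ≥ 27,000 Ft, so the exemption is fully phased out
  Base: 662,700 Ft − 0 Ft = 662,700 Ft
  662,700 Ft × 20% = 132,540 Ft

Regular income tax:
  202,000 Ft × 13% = 26,260 Ft
  133,000 Ft × 19% = 25,270 Ft
  2,800 Ft × 25% = 700 Ft
  → 52,230 Ft
  Less rehabilitation credit 8,000 Ft → 44,230 Ft

132,540 Ft > 44,230 Ft, so the alternative minimum tax is the binding amount.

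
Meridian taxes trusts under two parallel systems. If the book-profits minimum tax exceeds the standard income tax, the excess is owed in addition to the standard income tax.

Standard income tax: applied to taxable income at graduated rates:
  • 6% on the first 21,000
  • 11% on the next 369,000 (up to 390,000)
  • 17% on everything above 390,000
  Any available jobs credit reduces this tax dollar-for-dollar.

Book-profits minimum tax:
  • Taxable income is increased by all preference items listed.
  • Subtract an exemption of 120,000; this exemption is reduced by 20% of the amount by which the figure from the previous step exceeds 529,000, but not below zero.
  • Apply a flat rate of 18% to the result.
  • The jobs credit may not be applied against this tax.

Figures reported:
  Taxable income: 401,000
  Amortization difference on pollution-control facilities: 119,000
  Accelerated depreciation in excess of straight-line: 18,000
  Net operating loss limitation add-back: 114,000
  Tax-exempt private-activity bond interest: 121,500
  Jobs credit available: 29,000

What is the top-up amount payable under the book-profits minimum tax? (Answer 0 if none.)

Book-profits minimum tax:
  Adjusted income: 401,000 + 119,000 + 18,000 + 114,000 + 121,500 = 773,500
  Exemption: 120,000 − 20% × (773,500 − 529,000) = 120,000 − 48,900 = 71,100
  Base: 773,500 − 71,100 = 702,400
  702,400 × 18% = 126,432

Standard income tax:
  21,000 × 6% = 1,260
  369,000 × 11% = 40,590
  11,000 × 17% = 1,870
  → 43,720
  Less jobs credit 29,000 → 14,720

Excess of book-profits minimum tax over standard income tax: 126,432 − 14,720 = 111,712.

111,712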